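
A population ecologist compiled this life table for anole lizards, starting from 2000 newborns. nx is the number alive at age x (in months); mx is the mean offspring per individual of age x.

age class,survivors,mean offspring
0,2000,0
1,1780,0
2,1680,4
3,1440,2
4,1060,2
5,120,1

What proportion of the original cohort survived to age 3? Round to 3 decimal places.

0.720

l_3 = n_3/n_0 = 1440/2000 = 0.72 → 0.720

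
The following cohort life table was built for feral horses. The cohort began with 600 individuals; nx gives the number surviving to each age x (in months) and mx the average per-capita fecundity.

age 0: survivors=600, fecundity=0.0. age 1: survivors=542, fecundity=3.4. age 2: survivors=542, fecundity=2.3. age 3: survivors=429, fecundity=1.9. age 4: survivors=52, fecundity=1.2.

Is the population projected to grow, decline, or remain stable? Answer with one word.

lx = nx/n0 = nx/600: 1, 0.90333…, 0.90333…, 0.715, 0.08667…
R0 = Σ lx·mx = 0 + 3.071333… + 2.077667… + 1.3585 + 0.104… = 6.6115…
R0 > 1, so the population is growing.

growing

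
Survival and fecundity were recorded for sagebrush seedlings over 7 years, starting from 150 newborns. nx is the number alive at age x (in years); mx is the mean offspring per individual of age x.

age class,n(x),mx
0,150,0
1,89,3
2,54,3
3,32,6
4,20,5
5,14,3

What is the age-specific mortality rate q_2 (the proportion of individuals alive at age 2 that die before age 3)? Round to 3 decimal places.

0.407

lx = nx/n0 = nx/150: 1, 0.59333…, 0.36, 0.21333…, 0.13333…, 0.09333…
q_2 = (l_2 − l_3) / l_2 = (0.36 − 0.213333…) / 0.36
     = 0.146667… / 0.36 = 0.407407… → 0.407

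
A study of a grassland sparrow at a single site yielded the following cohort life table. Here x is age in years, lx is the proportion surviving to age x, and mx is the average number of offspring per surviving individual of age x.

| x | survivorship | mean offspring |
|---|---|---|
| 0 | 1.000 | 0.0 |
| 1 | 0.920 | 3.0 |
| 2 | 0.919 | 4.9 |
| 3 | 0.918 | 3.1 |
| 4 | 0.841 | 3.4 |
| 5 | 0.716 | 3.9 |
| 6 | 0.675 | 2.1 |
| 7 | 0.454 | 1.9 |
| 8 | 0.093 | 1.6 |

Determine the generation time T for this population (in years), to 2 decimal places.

lx·mx: 0, 2.76, 4.5031, 2.8458, 2.8594, 2.7924, 1.4175, 0.8626, 0.1488 → R0 = 18.1896
x·lx·mx: 0, 2.76, 9.0062, 8.5374, 11.4376, 13.962, 8.505, 6.0382, 1.1904 → Σ = 61.4368
T = 61.4368 / 18.1896 = 3.377578… → 3.38

3.38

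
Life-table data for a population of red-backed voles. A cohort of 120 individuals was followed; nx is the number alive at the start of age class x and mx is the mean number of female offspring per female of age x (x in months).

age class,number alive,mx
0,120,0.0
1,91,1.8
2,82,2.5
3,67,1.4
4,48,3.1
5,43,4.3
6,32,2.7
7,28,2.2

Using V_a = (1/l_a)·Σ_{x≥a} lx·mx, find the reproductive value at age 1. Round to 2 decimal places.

10.38

lx = nx/n0 = nx/120: 1, 0.75833…, 0.68333…, 0.55833…, 0.4, 0.35833…, 0.26667…, 0.23333…
lx·mx for x ≥ 1: 1.365…, 1.708333…, 0.781667…, 1.24, 1.540833…, 0.72…, 0.513333… → sum = 7.869167…
V_1 = 7.869167… / l_1 = 7.869167… / 0.758333… = 10.376923… → 10.38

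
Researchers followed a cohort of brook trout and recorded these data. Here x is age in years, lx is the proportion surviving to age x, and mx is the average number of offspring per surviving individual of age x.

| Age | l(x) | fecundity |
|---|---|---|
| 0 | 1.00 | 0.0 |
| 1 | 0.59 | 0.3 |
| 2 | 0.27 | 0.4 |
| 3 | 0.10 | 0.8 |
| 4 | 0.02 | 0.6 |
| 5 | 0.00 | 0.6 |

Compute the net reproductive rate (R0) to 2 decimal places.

0.38

lx·mx by age: 0, 0.177, 0.108, 0.08, 0.012, 0
R0 = Σ lx·mx = 0.377 → 0.38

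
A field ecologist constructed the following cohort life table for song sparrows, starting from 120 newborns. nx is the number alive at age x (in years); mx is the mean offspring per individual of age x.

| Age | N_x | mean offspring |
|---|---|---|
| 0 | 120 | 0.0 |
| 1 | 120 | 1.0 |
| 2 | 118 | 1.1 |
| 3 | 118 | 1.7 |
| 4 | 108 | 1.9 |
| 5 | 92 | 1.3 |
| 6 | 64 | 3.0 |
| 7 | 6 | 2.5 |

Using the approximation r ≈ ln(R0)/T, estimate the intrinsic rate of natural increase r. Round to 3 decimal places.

0.565

lx = nx/n0 = nx/120: 1, 1, 0.98333…, 0.98333…, 0.9, 0.76667…, 0.53333…, 0.05
R0 = Σ lx·mx = 0 + 1 + 1.08167… + 1.67167… + 1.71 + 0.99667… + 1.6… + 0.125 = 8.185…
Σ x·lx·mx = 30.476667…; T = 30.476667…/8.185… = 3.72348…
r ≈ ln(R0)/T = ln(8.185…)/3.72348… = 0.56461… → 0.565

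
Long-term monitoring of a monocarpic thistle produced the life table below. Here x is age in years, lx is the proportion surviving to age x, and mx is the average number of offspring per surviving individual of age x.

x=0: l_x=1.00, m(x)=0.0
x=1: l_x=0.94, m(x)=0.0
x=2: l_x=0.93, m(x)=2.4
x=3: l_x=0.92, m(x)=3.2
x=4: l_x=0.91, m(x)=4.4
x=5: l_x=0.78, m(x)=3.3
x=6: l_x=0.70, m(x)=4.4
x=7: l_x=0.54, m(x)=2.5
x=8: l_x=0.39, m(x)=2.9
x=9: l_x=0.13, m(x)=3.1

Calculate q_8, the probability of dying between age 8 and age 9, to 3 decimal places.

0.667

q_8 = (l_8 − l_9) / l_8 = (0.39 − 0.13) / 0.39
     = 0.26 / 0.39 = 0.666667… → 0.667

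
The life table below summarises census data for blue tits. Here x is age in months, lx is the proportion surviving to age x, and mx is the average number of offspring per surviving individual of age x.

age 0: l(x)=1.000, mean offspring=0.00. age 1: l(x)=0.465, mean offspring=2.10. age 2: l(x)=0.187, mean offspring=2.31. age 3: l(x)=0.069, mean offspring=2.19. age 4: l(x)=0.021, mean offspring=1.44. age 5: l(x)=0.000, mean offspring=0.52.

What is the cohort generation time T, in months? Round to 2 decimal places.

1.52

lx·mx: 0, 0.9765, 0.43197, 0.15111, 0.03024, 0 → R0 = 1.58982
x·lx·mx: 0, 0.9765, 0.86394, 0.45333, 0.12096, 0 → Σ = 2.41473
T = 2.41473 / 1.58982 = 1.51887… → 1.52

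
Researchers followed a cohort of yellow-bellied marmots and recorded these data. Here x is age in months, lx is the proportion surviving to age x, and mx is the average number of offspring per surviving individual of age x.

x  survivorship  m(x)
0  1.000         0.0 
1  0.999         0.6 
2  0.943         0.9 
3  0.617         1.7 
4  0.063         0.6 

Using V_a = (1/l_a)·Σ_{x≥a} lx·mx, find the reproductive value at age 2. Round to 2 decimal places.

2.05

lx·mx for x ≥ 2: 0.8487, 1.0489, 0.0378 → sum = 1.9354
V_2 = 1.9354 / l_2 = 1.9354 / 0.943 = 2.052386… → 2.05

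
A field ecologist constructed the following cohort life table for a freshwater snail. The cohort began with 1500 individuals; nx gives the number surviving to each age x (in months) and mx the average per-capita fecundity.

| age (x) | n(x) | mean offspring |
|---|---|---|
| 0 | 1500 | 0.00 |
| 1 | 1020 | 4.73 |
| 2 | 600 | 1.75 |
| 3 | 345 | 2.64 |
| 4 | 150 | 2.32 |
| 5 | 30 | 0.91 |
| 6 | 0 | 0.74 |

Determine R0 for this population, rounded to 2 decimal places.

4.77

lx = nx/n0 = nx/1500: 1, 0.68, 0.4, 0.23, 0.1, 0.02, 0
lx·mx by age: 0, 3.2164, 0.7, 0.6072, 0.232, 0.0182, 0
R0 = Σ lx·mx = 4.7738 → 4.77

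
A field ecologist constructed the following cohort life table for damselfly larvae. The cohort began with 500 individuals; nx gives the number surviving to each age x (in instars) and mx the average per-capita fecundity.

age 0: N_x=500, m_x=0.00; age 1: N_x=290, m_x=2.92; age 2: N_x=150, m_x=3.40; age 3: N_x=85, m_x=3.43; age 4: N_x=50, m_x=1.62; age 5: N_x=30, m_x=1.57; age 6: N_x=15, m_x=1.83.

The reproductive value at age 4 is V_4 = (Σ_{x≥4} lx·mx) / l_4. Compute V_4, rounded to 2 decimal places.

3.11

lx = nx/n0 = nx/500: 1, 0.58, 0.3, 0.17, 0.1, 0.06, 0.03
lx·mx for x ≥ 4: 0.162, 0.0942, 0.0549 → sum = 0.3111
V_4 = 0.3111 / l_4 = 0.3111 / 0.1 = 3.111 → 3.11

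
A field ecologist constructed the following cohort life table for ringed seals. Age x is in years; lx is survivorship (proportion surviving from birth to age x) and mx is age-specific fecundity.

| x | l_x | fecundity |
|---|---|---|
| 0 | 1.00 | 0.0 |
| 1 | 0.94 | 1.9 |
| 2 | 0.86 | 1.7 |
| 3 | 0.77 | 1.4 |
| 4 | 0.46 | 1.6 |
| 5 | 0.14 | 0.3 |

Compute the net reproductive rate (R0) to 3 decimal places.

lx·mx by age: 0, 1.786, 1.462, 1.078, 0.736, 0.042
R0 = Σ lx·mx = 5.104 → 5.104

5.104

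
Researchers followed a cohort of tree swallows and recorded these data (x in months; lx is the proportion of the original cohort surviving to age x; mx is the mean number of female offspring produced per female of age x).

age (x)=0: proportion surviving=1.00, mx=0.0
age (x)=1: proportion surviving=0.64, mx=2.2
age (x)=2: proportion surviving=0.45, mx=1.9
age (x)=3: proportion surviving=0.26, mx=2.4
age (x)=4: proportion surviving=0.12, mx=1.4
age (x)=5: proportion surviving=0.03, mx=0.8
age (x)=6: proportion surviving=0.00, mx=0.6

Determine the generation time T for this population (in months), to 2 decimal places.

lx·mx: 0, 1.408, 0.855, 0.624, 0.168, 0.024, 0 → R0 = 3.079
x·lx·mx: 0, 1.408, 1.71, 1.872, 0.672, 0.12, 0 → Σ = 5.782
T = 5.782 / 3.079 = 1.877882… → 1.88

1.88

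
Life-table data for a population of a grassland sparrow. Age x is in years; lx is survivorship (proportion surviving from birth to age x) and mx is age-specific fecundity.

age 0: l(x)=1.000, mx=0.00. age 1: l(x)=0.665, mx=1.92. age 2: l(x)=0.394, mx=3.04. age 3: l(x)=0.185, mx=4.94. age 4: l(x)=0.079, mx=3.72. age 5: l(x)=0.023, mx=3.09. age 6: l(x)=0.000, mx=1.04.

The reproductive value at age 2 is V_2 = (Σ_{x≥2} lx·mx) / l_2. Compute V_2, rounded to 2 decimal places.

lx·mx for x ≥ 2: 1.19776, 0.9139, 0.29388, 0.07107, 0 → sum = 2.47661
V_2 = 2.47661 / l_2 = 2.47661 / 0.394 = 6.285812… → 6.29

6.29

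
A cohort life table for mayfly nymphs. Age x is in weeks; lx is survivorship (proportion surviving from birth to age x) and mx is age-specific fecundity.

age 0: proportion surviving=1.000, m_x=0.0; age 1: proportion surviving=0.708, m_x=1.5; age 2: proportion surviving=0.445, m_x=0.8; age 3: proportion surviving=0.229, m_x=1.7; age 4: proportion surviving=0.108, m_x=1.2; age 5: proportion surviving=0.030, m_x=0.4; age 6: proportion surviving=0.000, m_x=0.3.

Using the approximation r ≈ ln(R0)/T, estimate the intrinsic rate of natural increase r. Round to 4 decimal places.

R0 = Σ lx·mx = 0 + 1.062 + 0.356 + 0.3893 + 0.1296 + 0.012 + 0 = 1.9489
Σ x·lx·mx = 3.5203; T = 3.5203/1.9489 = 1.8063…
r ≈ ln(R0)/T = ln(1.9489)/1.8063… = 0.36941… → 0.3694

0.3694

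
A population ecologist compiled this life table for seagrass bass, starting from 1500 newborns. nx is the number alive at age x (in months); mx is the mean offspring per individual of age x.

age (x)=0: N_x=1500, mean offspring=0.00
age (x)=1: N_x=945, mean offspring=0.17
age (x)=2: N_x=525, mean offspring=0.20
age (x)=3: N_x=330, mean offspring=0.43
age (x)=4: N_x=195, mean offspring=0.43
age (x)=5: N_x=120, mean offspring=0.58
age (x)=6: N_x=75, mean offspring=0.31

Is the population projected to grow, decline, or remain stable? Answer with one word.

lx = nx/n0 = nx/1500: 1, 0.63, 0.35, 0.22, 0.13, 0.08, 0.05
R0 = Σ lx·mx = 0 + 0.1071 + 0.07 + 0.0946 + 0.0559 + 0.0464 + 0.0155 = 0.3895
R0 < 1, so the population is declining.

declining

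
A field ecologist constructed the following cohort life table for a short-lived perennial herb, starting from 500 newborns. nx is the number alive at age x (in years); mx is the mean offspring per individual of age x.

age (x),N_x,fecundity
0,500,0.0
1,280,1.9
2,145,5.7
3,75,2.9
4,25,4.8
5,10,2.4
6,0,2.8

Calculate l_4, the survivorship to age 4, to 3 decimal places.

0.050

l_4 = n_4/n_0 = 25/500 = 0.05 → 0.050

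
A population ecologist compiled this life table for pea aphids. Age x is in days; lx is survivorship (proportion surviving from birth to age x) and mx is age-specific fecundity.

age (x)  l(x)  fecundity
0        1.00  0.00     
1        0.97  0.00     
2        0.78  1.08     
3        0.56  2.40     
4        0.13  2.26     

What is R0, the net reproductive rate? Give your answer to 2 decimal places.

lx·mx by age: 0, 0, 0.8424, 1.344, 0.2938
R0 = Σ lx·mx = 2.4802 → 2.48

2.48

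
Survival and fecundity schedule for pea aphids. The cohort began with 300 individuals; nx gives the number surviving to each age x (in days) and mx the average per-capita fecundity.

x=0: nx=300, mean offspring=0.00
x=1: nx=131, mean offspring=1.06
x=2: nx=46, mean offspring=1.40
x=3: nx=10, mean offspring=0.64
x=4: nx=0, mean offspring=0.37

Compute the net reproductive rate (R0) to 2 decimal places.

lx = nx/n0 = nx/300: 1, 0.43667…, 0.15333…, 0.03333…, 0
lx·mx by age: 0, 0.462867…, 0.214667…, 0.021333…, 0
R0 = Σ lx·mx = 0.698867… → 0.70

0.70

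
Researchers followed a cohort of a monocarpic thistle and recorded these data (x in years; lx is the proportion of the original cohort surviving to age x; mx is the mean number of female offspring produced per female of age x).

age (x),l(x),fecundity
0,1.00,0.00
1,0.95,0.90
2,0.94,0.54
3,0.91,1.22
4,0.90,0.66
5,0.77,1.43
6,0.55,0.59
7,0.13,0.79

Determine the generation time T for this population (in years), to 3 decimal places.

lx·mx: 0, 0.855, 0.5076, 1.1102, 0.594, 1.1011, 0.3245, 0.1027 → R0 = 4.5951
x·lx·mx: 0, 0.855, 1.0152, 3.3306, 2.376, 5.5055, 1.947, 0.7189 → Σ = 15.7482
T = 15.7482 / 4.5951 = 3.427172… → 3.427

3.427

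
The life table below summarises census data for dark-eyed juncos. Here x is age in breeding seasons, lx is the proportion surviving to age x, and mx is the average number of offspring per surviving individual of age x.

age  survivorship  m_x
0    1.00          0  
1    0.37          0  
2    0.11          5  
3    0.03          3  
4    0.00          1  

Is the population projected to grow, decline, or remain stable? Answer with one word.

R0 = Σ lx·mx = 0 + 0 + 0.55 + 0.09 + 0 = 0.64
R0 < 1, so the population is declining.

declining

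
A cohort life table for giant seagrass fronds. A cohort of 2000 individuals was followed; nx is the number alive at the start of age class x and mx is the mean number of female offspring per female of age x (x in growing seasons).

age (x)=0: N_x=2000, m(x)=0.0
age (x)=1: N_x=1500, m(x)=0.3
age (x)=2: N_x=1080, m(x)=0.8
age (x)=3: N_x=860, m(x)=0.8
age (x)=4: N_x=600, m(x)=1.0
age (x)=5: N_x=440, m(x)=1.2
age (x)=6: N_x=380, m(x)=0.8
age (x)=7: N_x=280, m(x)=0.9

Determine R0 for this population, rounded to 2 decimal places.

1.84

lx = nx/n0 = nx/2000: 1, 0.75, 0.54, 0.43, 0.3, 0.22, 0.19, 0.14
lx·mx by age: 0, 0.225, 0.432, 0.344, 0.3, 0.264, 0.152, 0.126
R0 = Σ lx·mx = 1.843 → 1.84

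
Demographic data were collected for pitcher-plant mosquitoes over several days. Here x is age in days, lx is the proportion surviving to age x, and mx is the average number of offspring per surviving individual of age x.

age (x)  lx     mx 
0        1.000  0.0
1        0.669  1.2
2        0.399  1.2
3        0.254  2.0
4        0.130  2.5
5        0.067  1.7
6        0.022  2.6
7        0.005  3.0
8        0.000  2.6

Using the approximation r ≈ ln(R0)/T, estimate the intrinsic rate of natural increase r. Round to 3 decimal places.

0.342

R0 = Σ lx·mx = 0 + 0.8028 + 0.4788 + 0.508 + 0.325 + 0.1139 + 0.0572 + 0.015 + 0 = 2.3007
Σ x·lx·mx = 5.6021; T = 5.6021/2.3007 = 2.43495…
r ≈ ln(R0)/T = ln(2.3007)/2.43495… = 0.34219… → 0.342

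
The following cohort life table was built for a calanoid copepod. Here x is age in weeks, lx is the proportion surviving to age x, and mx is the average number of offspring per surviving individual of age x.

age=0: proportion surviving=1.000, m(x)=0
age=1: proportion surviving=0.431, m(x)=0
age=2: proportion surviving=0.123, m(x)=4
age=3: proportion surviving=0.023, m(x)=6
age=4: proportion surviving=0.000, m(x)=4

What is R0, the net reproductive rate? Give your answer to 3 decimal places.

lx·mx by age: 0, 0, 0.492, 0.138, 0
R0 = Σ lx·mx = 0.63 → 0.630

0.630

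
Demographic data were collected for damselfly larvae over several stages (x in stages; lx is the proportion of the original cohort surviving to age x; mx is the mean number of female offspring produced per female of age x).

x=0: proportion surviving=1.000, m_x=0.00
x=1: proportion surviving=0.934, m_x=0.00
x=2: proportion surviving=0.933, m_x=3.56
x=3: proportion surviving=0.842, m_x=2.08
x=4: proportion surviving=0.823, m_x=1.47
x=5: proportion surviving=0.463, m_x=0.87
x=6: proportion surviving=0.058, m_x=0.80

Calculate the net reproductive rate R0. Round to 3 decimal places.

6.732

lx·mx by age: 0, 0, 3.32148, 1.75136, 1.20981, 0.40281, 0.0464
R0 = Σ lx·mx = 6.73186 → 6.732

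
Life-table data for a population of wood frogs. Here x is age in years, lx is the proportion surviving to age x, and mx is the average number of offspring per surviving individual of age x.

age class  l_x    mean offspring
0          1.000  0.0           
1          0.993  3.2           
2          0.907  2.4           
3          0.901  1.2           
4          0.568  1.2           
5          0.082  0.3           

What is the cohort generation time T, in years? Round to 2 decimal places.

lx·mx: 0, 3.1776, 2.1768, 1.0812, 0.6816, 0.0246 → R0 = 7.1418
x·lx·mx: 0, 3.1776, 4.3536, 3.2436, 2.7264, 0.123 → Σ = 13.6242
T = 13.6242 / 7.1418 = 1.90767… → 1.91

1.91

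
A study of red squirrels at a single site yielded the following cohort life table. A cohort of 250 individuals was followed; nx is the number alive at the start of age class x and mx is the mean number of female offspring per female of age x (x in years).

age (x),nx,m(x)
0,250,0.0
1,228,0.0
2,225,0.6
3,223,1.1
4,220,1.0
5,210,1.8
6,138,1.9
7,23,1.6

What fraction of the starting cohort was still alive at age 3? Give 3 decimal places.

l_3 = n_3/n_0 = 223/250 = 0.892 → 0.892

0.892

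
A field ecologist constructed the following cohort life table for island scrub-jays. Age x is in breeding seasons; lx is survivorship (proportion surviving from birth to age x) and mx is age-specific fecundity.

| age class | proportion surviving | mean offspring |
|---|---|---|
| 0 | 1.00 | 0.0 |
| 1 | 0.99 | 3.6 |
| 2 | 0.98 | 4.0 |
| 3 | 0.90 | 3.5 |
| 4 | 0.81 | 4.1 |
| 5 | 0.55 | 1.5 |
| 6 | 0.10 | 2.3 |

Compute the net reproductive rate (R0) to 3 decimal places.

15.010

lx·mx by age: 0, 3.564, 3.92, 3.15, 3.321, 0.825, 0.23
R0 = Σ lx·mx = 15.01 → 15.010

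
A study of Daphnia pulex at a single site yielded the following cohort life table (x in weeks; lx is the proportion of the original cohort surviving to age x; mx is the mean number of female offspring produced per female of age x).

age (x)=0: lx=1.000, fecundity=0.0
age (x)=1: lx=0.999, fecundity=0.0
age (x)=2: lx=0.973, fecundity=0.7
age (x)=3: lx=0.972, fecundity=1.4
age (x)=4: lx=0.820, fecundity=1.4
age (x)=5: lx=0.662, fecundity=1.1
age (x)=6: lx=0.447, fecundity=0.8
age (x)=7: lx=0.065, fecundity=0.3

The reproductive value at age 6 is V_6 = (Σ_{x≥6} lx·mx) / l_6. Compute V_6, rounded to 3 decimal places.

lx·mx for x ≥ 6: 0.3576, 0.0195 → sum = 0.3771
V_6 = 0.3771 / l_6 = 0.3771 / 0.447 = 0.843624… → 0.844

0.844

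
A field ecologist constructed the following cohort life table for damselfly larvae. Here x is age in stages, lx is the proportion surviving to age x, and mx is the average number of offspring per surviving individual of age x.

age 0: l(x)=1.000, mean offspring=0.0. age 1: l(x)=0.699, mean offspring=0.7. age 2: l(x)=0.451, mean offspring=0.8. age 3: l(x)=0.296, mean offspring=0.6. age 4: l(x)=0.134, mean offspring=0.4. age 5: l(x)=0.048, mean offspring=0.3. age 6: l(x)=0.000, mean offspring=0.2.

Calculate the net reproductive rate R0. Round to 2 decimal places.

1.10

lx·mx by age: 0, 0.4893, 0.3608, 0.1776, 0.0536, 0.0144, 0
R0 = Σ lx·mx = 1.0957 → 1.10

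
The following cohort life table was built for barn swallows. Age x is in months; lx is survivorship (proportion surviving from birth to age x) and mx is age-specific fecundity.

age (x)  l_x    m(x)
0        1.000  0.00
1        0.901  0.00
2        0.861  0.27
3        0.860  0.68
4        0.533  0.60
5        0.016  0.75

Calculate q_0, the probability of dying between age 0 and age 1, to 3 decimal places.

0.099

q_0 = (l_0 − l_1) / l_0 = (1 − 0.901) / 1
     = 0.099 / 1 = 0.099 → 0.099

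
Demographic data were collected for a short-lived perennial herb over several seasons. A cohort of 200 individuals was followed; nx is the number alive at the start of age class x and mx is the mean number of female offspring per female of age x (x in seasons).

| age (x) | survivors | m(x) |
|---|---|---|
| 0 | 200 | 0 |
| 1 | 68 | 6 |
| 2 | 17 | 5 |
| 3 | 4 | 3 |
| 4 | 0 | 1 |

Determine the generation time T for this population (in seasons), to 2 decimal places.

lx = nx/n0 = nx/200: 1, 0.34, 0.085, 0.02, 0
lx·mx: 0, 2.04, 0.425, 0.06, 0 → R0 = 2.525
x·lx·mx: 0, 2.04, 0.85, 0.18, 0 → Σ = 3.07
T = 3.07 / 2.525 = 1.215842… → 1.22

1.22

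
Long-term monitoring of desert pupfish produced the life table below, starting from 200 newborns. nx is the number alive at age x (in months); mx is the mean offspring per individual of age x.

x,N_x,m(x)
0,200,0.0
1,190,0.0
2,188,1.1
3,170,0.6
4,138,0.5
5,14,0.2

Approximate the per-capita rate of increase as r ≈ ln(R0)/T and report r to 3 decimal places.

0.243

lx = nx/n0 = nx/200: 1, 0.95, 0.94, 0.85, 0.69, 0.07
R0 = Σ lx·mx = 0 + 0 + 1.034 + 0.51 + 0.345 + 0.014 = 1.903
Σ x·lx·mx = 5.048; T = 5.048/1.903 = 2.65265…
r ≈ ln(R0)/T = ln(1.903)/2.65265… = 0.24256… → 0.243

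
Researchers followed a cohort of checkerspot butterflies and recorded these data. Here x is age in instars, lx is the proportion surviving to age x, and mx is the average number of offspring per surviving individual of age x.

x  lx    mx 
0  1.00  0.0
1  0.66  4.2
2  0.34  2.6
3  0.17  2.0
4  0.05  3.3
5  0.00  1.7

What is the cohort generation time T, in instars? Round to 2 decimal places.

lx·mx: 0, 2.772, 0.884, 0.34, 0.165, 0 → R0 = 4.161
x·lx·mx: 0, 2.772, 1.768, 1.02, 0.66, 0 → Σ = 6.22
T = 6.22 / 4.161 = 1.494833… → 1.49

1.49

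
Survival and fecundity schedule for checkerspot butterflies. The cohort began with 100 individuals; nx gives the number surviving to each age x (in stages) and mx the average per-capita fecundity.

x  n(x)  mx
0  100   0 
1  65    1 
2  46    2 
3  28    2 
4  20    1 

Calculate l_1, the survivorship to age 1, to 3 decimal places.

l_1 = n_1/n_0 = 65/100 = 0.65 → 0.650

0.650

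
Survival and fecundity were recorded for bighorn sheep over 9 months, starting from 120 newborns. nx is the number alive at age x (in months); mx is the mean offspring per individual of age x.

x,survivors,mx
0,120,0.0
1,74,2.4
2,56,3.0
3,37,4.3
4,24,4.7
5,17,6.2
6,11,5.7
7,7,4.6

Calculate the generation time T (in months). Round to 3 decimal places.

lx = nx/n0 = nx/120: 1, 0.61667…, 0.46667…, 0.30833…, 0.2, 0.14167…, 0.09167…, 0.05833…
lx·mx: 0, 1.48…, 1.4…, 1.325833…, 0.94, 0.878333…, 0.5225…, 0.268333… → R0 = 6.815…
x·lx·mx: 0, 1.48…, 2.8…, 3.9775…, 3.76, 4.391667…, 3.135…, 1.878333… → Σ = 21.4225…
T = 21.4225… / 6.815… = 3.143434… → 3.143

3.143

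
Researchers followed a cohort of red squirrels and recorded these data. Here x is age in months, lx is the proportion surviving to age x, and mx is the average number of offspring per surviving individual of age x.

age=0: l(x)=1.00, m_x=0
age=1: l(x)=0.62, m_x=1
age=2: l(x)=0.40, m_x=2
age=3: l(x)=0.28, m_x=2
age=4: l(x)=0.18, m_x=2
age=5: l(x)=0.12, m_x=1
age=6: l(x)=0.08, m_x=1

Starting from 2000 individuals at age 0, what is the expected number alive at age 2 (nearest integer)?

Expected survivors = N0 · l_2 = 2000 × 0.40 = 800 → 800

800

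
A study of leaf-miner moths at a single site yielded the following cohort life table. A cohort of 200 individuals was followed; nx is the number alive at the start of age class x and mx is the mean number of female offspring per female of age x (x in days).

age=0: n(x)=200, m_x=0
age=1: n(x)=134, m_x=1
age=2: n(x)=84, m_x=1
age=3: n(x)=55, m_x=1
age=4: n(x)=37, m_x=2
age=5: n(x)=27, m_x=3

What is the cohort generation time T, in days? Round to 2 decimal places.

lx = nx/n0 = nx/200: 1, 0.67, 0.42, 0.275, 0.185, 0.135
lx·mx: 0, 0.67, 0.42, 0.275, 0.37, 0.405 → R0 = 2.14
x·lx·mx: 0, 0.67, 0.84, 0.825, 1.48, 2.025 → Σ = 5.84
T = 5.84 / 2.14 = 2.728972… → 2.73

2.73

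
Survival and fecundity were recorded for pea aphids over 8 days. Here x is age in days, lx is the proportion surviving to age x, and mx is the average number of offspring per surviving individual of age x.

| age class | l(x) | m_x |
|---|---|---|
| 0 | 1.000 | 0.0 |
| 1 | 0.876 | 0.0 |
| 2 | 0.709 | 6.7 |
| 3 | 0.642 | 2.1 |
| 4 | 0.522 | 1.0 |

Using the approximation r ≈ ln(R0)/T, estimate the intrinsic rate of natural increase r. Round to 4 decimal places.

R0 = Σ lx·mx = 0 + 0 + 4.7503 + 1.3482 + 0.522 = 6.6205
Σ x·lx·mx = 15.6332; T = 15.6332/6.6205 = 2.36133…
r ≈ ln(R0)/T = ln(6.6205)/2.36133… = 0.800468… → 0.8005

0.8005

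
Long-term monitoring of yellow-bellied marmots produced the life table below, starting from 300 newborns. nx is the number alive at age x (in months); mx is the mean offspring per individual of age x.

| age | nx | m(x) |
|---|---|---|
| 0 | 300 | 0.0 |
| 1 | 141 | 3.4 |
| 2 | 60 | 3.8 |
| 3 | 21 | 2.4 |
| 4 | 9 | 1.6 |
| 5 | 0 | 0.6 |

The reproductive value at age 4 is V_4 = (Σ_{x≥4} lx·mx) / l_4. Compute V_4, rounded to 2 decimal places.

lx = nx/n0 = nx/300: 1, 0.47, 0.2, 0.07, 0.03, 0
lx·mx for x ≥ 4: 0.048, 0 → sum = 0.048
V_4 = 0.048 / l_4 = 0.048 / 0.03 = 1.6 → 1.60

1.60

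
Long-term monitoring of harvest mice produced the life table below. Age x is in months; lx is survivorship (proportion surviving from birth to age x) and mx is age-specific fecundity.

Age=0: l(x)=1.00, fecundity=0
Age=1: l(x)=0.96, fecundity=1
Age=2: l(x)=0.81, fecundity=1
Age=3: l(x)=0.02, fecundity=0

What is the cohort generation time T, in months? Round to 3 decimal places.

1.458

lx·mx: 0, 0.96, 0.81, 0 → R0 = 1.77
x·lx·mx: 0, 0.96, 1.62, 0 → Σ = 2.58
T = 2.58 / 1.77 = 1.457627… → 1.458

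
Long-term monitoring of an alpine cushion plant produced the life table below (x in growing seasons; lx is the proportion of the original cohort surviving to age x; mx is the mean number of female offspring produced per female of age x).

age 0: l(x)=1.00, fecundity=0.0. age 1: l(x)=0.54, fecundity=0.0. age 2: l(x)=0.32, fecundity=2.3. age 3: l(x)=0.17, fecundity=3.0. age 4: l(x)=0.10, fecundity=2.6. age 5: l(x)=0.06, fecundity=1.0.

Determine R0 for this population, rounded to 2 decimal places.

lx·mx by age: 0, 0, 0.736, 0.51, 0.26, 0.06
R0 = Σ lx·mx = 1.566 → 1.57

1.57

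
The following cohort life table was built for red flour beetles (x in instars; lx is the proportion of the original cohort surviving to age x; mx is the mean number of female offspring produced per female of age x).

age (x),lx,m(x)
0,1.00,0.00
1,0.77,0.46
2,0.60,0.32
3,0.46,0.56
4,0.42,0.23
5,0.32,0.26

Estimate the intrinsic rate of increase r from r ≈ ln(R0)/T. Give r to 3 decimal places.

-0.007

R0 = Σ lx·mx = 0 + 0.3542 + 0.192 + 0.2576 + 0.0966 + 0.0832 = 0.9836
Σ x·lx·mx = 2.3134; T = 2.3134/0.9836 = 2.35197…
r ≈ ln(R0)/T = ln(0.9836)/2.35197… = -0.00703… → -0.007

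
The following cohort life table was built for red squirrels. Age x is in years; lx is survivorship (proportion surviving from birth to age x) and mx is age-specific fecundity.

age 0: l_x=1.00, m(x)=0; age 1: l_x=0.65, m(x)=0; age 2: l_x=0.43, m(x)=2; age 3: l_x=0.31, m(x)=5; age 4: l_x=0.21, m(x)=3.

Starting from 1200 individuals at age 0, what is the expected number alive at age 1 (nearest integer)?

780

Expected survivors = N0 · l_1 = 1200 × 0.65 = 780 → 780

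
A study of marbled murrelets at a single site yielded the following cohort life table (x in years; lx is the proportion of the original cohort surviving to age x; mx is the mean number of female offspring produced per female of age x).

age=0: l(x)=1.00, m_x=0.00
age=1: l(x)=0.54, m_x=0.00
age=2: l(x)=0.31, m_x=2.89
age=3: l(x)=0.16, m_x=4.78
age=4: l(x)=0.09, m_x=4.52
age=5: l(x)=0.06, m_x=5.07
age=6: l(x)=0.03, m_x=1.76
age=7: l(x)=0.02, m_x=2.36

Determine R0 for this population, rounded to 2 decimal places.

2.47

lx·mx by age: 0, 0, 0.8959, 0.7648, 0.4068, 0.3042, 0.0528, 0.0472
R0 = Σ lx·mx = 2.4717 → 2.47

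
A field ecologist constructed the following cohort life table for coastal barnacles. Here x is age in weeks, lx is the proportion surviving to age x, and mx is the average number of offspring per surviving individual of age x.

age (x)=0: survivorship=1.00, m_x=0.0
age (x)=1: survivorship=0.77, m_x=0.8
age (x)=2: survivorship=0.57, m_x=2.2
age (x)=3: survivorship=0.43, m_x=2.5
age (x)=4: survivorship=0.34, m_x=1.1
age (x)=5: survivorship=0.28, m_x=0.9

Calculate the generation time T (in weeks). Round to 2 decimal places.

lx·mx: 0, 0.616, 1.254, 1.075, 0.374, 0.252 → R0 = 3.571
x·lx·mx: 0, 0.616, 2.508, 3.225, 1.496, 1.26 → Σ = 9.105
T = 9.105 / 3.571 = 2.549706… → 2.55

2.55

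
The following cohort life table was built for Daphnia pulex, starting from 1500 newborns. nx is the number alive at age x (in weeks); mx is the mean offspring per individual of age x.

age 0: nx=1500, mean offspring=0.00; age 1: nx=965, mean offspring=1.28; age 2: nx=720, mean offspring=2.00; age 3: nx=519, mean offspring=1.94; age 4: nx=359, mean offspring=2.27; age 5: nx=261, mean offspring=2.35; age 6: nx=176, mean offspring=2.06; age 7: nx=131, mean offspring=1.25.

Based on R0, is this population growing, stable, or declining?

growing

lx = nx/n0 = nx/1500: 1, 0.64333…, 0.48, 0.346, 0.23933…, 0.174, 0.11733…, 0.08733…
R0 = Σ lx·mx = 0 + 0.823467… + 0.96 + 0.67124 + 0.543287… + 0.4089 + 0.241707… + 0.109167… = 3.757767…
R0 > 1, so the population is growing.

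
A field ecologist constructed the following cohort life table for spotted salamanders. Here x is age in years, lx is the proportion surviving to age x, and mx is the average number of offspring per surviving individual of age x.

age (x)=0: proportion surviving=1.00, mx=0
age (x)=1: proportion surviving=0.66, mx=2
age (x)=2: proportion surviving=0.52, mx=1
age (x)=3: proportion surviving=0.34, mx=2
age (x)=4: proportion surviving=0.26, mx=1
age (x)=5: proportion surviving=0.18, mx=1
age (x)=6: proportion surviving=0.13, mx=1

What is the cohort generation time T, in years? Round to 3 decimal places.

2.304

lx·mx: 0, 1.32, 0.52, 0.68, 0.26, 0.18, 0.13 → R0 = 3.09
x·lx·mx: 0, 1.32, 1.04, 2.04, 1.04, 0.9, 0.78 → Σ = 7.12
T = 7.12 / 3.09 = 2.304207… → 2.304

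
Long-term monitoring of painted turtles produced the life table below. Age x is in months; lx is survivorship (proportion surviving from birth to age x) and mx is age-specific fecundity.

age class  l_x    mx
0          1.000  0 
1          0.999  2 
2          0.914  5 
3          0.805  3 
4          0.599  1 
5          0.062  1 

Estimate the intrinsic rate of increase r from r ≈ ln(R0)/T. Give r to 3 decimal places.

1.036

R0 = Σ lx·mx = 0 + 1.998 + 4.57 + 2.415 + 0.599 + 0.062 = 9.644
Σ x·lx·mx = 21.089; T = 21.089/9.644 = 2.18675…
r ≈ ln(R0)/T = ln(9.644)/2.18675… = 1.0364… → 1.036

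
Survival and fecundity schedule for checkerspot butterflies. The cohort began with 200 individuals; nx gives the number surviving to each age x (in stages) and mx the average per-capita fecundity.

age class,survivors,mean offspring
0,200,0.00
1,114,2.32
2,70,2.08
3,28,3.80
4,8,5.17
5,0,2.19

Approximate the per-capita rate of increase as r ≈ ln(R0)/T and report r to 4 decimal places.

lx = nx/n0 = nx/200: 1, 0.57, 0.35, 0.14, 0.04, 0
R0 = Σ lx·mx = 0 + 1.3224 + 0.728 + 0.532 + 0.2068 + 0 = 2.7892
Σ x·lx·mx = 5.2016; T = 5.2016/2.7892 = 1.86491…
r ≈ ln(R0)/T = ln(2.7892)/1.86491… = 0.55003… → 0.5500

0.5500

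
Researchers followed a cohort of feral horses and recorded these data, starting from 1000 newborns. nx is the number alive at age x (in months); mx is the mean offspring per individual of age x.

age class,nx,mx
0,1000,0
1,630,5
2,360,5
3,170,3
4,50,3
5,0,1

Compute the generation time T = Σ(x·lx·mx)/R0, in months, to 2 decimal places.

lx = nx/n0 = nx/1000: 1, 0.63, 0.36, 0.17, 0.05, 0
lx·mx: 0, 3.15, 1.8, 0.51, 0.15, 0 → R0 = 5.61
x·lx·mx: 0, 3.15, 3.6, 1.53, 0.6, 0 → Σ = 8.88
T = 8.88 / 5.61 = 1.582888… → 1.58

1.58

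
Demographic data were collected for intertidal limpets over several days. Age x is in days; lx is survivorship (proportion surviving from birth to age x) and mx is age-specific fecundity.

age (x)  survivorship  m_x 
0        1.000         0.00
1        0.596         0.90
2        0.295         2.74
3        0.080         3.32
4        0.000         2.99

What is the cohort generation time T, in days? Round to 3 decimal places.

lx·mx: 0, 0.5364, 0.8083, 0.2656, 0 → R0 = 1.6103
x·lx·mx: 0, 0.5364, 1.6166, 0.7968, 0 → Σ = 2.9498
T = 2.9498 / 1.6103 = 1.831833… → 1.832

1.832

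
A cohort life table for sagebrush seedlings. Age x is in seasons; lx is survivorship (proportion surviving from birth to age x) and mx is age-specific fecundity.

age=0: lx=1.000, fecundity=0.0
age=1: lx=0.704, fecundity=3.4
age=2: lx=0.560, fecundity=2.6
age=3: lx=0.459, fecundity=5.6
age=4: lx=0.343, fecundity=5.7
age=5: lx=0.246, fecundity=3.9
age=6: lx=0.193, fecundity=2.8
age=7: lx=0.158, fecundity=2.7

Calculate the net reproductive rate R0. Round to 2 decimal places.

lx·mx by age: 0, 2.3936, 1.456, 2.5704, 1.9551, 0.9594, 0.5404, 0.4266
R0 = Σ lx·mx = 10.3015 → 10.30

10.30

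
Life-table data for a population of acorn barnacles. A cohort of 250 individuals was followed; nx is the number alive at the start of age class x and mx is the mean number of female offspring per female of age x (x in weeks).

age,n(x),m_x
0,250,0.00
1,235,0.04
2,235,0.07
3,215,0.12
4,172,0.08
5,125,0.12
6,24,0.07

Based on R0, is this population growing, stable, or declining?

declining

lx = nx/n0 = nx/250: 1, 0.94, 0.94, 0.86, 0.688, 0.5, 0.096
R0 = Σ lx·mx = 0 + 0.0376 + 0.0658 + 0.1032 + 0.05504 + 0.06 + 0.00672 = 0.32836
R0 < 1, so the population is declining.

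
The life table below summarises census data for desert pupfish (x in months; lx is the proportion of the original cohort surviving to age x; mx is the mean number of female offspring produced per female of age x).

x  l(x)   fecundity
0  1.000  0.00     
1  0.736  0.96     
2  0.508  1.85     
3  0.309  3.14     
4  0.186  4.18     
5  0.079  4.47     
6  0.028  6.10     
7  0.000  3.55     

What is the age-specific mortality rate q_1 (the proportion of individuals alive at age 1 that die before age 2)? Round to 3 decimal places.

0.310

q_1 = (l_1 − l_2) / l_1 = (0.736 − 0.508) / 0.736
     = 0.228 / 0.736 = 0.309783… → 0.310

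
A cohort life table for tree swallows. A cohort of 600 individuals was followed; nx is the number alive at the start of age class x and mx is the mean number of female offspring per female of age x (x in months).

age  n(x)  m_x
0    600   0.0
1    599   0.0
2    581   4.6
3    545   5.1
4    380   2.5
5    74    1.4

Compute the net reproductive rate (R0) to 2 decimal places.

10.84

lx = nx/n0 = nx/600: 1, 0.99833…, 0.96833…, 0.90833…, 0.63333…, 0.12333…
lx·mx by age: 0, 0, 4.454333…, 4.6325…, 1.583333…, 0.172667…
R0 = Σ lx·mx = 10.842833… → 10.84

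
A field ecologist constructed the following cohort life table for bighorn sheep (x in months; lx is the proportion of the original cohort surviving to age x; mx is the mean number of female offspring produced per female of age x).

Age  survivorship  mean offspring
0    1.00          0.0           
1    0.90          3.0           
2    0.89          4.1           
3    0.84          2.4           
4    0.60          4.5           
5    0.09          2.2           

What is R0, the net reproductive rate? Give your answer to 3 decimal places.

lx·mx by age: 0, 2.7, 3.649, 2.016, 2.7, 0.198
R0 = Σ lx·mx = 11.263 → 11.263

11.263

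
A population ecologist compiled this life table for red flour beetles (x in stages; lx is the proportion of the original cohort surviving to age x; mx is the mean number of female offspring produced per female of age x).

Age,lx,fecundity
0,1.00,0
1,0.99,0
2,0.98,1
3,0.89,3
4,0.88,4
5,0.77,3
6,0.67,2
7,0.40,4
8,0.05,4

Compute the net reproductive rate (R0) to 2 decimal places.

12.62

lx·mx by age: 0, 0, 0.98, 2.67, 3.52, 2.31, 1.34, 1.6, 0.2
R0 = Σ lx·mx = 12.62 → 12.62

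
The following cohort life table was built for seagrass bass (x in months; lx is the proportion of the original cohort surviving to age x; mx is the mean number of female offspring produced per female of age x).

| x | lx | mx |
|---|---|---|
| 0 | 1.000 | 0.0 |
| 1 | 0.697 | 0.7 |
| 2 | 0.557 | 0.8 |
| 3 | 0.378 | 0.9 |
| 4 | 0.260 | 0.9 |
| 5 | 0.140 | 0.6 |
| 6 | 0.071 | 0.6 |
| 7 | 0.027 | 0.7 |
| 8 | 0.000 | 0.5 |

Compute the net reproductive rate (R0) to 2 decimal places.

1.65

lx·mx by age: 0, 0.4879, 0.4456, 0.3402, 0.234, 0.084, 0.0426, 0.0189, 0
R0 = Σ lx·mx = 1.6532 → 1.65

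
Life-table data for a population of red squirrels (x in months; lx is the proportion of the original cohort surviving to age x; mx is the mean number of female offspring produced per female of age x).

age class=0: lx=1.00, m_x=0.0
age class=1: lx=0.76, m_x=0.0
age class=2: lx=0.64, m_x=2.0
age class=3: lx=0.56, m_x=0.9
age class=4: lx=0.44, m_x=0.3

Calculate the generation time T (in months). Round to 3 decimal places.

2.401

lx·mx: 0, 0, 1.28, 0.504, 0.132 → R0 = 1.916
x·lx·mx: 0, 0, 2.56, 1.512, 0.528 → Σ = 4.6
T = 4.6 / 1.916 = 2.400835… → 2.401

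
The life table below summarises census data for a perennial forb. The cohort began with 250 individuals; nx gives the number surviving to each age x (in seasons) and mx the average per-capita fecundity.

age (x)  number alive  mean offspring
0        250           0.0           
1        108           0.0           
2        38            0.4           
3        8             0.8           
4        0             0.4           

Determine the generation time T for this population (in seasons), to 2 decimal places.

2.30

lx = nx/n0 = nx/250: 1, 0.432, 0.152, 0.032, 0
lx·mx: 0, 0, 0.0608, 0.0256, 0 → R0 = 0.0864
x·lx·mx: 0, 0, 0.1216, 0.0768, 0 → Σ = 0.1984
T = 0.1984 / 0.0864 = 2.296296… → 2.30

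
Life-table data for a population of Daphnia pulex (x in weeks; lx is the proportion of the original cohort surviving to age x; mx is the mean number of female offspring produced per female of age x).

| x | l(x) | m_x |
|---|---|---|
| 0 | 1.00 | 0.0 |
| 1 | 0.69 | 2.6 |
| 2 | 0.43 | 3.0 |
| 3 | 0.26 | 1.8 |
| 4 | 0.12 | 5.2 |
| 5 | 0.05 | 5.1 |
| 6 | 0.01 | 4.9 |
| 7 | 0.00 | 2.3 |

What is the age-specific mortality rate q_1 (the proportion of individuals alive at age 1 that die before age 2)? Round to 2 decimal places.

0.38

q_1 = (l_1 − l_2) / l_1 = (0.69 − 0.43) / 0.69
     = 0.26 / 0.69 = 0.376812… → 0.38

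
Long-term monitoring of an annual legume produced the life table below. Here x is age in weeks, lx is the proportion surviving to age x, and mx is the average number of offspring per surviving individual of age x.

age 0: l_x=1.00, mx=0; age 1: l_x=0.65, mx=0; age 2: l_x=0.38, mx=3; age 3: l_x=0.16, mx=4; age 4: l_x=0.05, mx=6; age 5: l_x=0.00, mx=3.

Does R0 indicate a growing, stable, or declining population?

R0 = Σ lx·mx = 0 + 0 + 1.14 + 0.64 + 0.3 + 0 = 2.08
R0 > 1, so the population is growing.

growing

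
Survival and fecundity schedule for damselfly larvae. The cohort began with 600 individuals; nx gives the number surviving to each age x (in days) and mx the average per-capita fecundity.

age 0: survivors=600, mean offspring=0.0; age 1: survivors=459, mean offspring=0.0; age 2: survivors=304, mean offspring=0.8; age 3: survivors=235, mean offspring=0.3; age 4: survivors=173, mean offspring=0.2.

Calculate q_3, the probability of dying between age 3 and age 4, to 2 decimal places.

0.26

lx = nx/n0 = nx/600: 1, 0.765, 0.50667…, 0.39167…, 0.28833…
q_3 = (l_3 − l_4) / l_3 = (0.391667… − 0.288333…) / 0.391667…
     = 0.103333… / 0.391667… = 0.26383… → 0.26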